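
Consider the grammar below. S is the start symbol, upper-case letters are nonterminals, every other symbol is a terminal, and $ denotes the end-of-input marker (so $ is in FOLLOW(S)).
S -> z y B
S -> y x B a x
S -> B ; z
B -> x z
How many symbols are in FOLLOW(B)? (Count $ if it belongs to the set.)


S is the start symbol and does not occur in any rule body, so FOLLOW(S) = {$}.
Examining every occurrence of B in a rule body:
  S -> z y B : B is at the right end -> add FOLLOW(S) = {$}
  S -> y x B a x : B is followed by terminal 'a' -> add 'a'
  S -> B ; z : B is followed by terminal ';' -> add ';'
  B -> x z : B does not occur in the body -> contributes nothing
FOLLOW(B) = {;, a, $}
Count: 3

3


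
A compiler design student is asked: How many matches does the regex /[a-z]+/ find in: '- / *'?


Pattern: /[a-z]+/ (identifiers)
Input: '- / *'
Scanning for matches:
Total matches: 0

0


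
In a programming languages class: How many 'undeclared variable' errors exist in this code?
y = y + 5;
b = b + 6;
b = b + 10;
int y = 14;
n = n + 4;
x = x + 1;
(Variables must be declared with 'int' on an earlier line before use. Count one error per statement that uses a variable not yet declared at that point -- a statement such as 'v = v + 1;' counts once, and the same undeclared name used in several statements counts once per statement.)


Scanning code line by line:
  Line 1: use 'y' -> ERROR (undeclared)
  Line 2: use 'b' -> ERROR (undeclared)
  Line 3: use 'b' -> ERROR (undeclared)
  Line 4: declare 'y' -> declared = ['y']
  Line 5: use 'n' -> ERROR (undeclared)
  Line 6: use 'x' -> ERROR (undeclared)
Total undeclared variable errors: 5

5


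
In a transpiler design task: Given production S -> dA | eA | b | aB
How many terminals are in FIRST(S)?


Production: S -> dA | eA | b | aB
Examining each alternative for leading terminals:
  S -> dA : first terminal = 'd'
  S -> eA : first terminal = 'e'
  S -> b : first terminal = 'b'
  S -> aB : first terminal = 'a'
FIRST(S) = {a, b, d, e}
Count: 4

4


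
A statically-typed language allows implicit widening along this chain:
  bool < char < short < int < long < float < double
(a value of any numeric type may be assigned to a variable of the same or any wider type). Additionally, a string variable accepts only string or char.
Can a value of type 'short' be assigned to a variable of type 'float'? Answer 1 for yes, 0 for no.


Target variable type: float
Source value type: short
Numeric ranks: short=2, float=5
Widening allowed iff rank(source) <= rank(target): 2 <= 5? Yes
Result: 1

1


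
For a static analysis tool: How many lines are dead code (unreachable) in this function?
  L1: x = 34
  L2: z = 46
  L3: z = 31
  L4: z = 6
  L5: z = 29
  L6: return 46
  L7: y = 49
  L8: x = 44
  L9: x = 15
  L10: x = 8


Analyzing control flow:
  L1: reachable (before return)
  L2: reachable (before return)
  L3: reachable (before return)
  L4: reachable (before return)
  L5: reachable (before return)
  L6: reachable (return statement)
  L7: DEAD (after return at L6)
  L8: DEAD (after return at L6)
  L9: DEAD (after return at L6)
  L10: DEAD (after return at L6)
Return at L6, total lines = 10
Dead lines: L7 through L10
Count: 4

4


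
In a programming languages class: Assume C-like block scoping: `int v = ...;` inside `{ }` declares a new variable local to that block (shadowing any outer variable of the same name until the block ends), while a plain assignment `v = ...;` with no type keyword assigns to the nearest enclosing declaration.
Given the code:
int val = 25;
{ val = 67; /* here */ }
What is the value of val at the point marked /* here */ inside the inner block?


Analyzing scoping rules:
Outer scope: declares val = 25
Inner block: 'val = 67;' has no type keyword, so it is an assignment to the outer val (no shadowing)
Inside the block, after the assignment -> 67
Result: 67

67


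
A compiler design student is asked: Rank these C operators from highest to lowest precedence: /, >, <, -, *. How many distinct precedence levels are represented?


Looking up precedence for each operator:
  / -> precedence 6
  > -> precedence 4
  < -> precedence 4
  - -> precedence 5
  * -> precedence 6
Sorted highest to lowest: /, *, -, >, <
Distinct precedence values: [6, 5, 4]
Number of distinct levels: 3

3


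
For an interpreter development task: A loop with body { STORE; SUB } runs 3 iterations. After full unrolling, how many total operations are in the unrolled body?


Loop body operations: STORE, SUB (2 ops per iteration)
Unrolling 3 iterations:
  Iteration 1: STORE, SUB (2 ops)
  Iteration 2: STORE, SUB (2 ops)
  Iteration 3: STORE, SUB (2 ops)
Total: 3 iterations * 2 ops/iter = 6 operations

6


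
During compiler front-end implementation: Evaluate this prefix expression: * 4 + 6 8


Parsing prefix expression: * 4 + 6 8
Step 1: Innermost operation '+ 6 8'
  6 + 8 = 14
Step 2: Outer operation '* 4 [14]'
  4 * 14 = 56

56


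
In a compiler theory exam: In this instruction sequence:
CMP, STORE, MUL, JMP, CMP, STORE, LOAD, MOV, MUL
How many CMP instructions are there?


Scanning instruction sequence for CMP:
  Position 1: CMP <- MATCH
  Position 2: STORE
  Position 3: MUL
  Position 4: JMP
  Position 5: CMP <- MATCH
  Position 6: STORE
  Position 7: LOAD
  Position 8: MOV
  Position 9: MUL
Matches at positions: [1, 5]
Total CMP count: 2

2


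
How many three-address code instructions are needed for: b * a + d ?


Expression: b * a + d
Generating three-address code (respecting * over +/- precedence):
  Instruction 1: t1 = b * a
  Instruction 2: t2 = t1 + d
Total instructions: 2

2


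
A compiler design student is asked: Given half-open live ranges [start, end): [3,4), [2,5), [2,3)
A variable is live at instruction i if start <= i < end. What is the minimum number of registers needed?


Live ranges:
  Var0: [3, 4)
  Var1: [2, 5)
  Var2: [2, 3)
Sweep-line events (position, delta, active):
  pos=2 start -> active=1
  pos=2 start -> active=2
  pos=3 end -> active=1
  pos=3 start -> active=2
  pos=4 end -> active=1
  pos=5 end -> active=0
Maximum simultaneous active: 2
Minimum registers needed: 2

2


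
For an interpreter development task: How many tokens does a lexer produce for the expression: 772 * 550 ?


Scanning '772 * 550'
Token 1: '772' -> integer_literal
Token 2: '*' -> operator
Token 3: '550' -> integer_literal
Total tokens: 3

3


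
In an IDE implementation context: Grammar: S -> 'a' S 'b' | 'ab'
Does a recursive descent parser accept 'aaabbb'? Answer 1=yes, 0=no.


Grammar accepts strings of the form a^n b^n (n >= 1)
Word: 'aaabbb'
Counting: 3 a's and 3 b's
Check: 3 == 3? Yes
Derivation (S -> aSb applied 2 time(s), then S -> ab): S => aSb => aaSbb => aaabbb
Accepted

1


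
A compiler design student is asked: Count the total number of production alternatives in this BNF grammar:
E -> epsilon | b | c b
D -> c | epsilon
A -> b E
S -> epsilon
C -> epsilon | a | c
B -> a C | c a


Counting alternatives per rule:
  E: 3 alternative(s)
  D: 2 alternative(s)
  A: 1 alternative(s)
  S: 1 alternative(s)
  C: 3 alternative(s)
  B: 2 alternative(s)
Sum: 3 + 2 + 1 + 1 + 3 + 2 = 12

12


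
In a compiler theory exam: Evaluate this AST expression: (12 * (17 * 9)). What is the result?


Expression: (12 * (17 * 9))
Evaluating step by step:
  17 * 9 = 153
  12 * 153 = 1836
Result: 1836

1836


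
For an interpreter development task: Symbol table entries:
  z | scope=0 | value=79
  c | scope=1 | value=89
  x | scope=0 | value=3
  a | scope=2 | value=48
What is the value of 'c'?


Searching symbol table for 'c':
  z | scope=0 | value=79
  c | scope=1 | value=89 <- MATCH
  x | scope=0 | value=3
  a | scope=2 | value=48
Found 'c' at scope 1 with value 89

89


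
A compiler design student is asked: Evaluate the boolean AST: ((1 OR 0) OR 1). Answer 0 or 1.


Step 1: Evaluate inner node
  1 OR 0 = 1
Step 2: Evaluate root node
  1 OR 1 = 1

1


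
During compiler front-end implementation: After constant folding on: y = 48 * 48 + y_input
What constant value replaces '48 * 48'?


Identifying constant sub-expression:
  Original: y = 48 * 48 + y_input
  48 and 48 are both compile-time constants
  Evaluating: 48 * 48 = 2304
  After folding: y = 2304 + y_input

2304


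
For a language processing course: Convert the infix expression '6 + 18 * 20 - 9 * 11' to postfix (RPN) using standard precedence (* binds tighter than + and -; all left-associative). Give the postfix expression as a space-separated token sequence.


Applying the shunting-yard algorithm:
  Operand 6 -> output
  Push '+' onto operator stack -> op-stack: [+]
  Operand 18 -> output
  Push '*' onto operator stack -> op-stack: [+, *]
  Operand 20 -> output
  See '-' (prec 1); top '*' (prec 2) >= it -> pop '*' to output
  See '-' (prec 1); top '+' (prec 1) >= it -> pop '+' to output
  Push '-' onto operator stack -> op-stack: [-]
  Operand 9 -> output
  Push '*' onto operator stack -> op-stack: [-, *]
  Operand 11 -> output
  End of input: pop '*' to output
  End of input: pop '-' to output
Postfix result: 6 18 20 * + 9 11 * -

6 18 20 * + 9 11 * -


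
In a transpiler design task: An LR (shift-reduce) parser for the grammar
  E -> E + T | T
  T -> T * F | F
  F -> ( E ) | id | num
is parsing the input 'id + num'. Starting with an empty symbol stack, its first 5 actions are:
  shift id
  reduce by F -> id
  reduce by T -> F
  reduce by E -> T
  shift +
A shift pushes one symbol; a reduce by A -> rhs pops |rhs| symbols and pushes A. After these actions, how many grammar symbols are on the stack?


Tracking the symbol stack through each action:
  Action 1: shift 'id' : push -> stack = [id] (size 1)
  Action 2: reduce by F -> id : pop 1, push F -> stack = [F] (size 1)
  Action 3: reduce by T -> F : pop 1, push T -> stack = [T] (size 1)
  Action 4: reduce by E -> T : pop 1, push E -> stack = [E] (size 1)
  Action 5: shift '+' : push -> stack = [E, +] (size 2)
Final stack size: 2

2


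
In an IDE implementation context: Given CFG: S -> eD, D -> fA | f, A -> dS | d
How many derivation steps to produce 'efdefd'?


Grammar: S -> eD, D -> fA | f, A -> dS | d
Deriving 'efdefd':
Step 1: S -> eD => eD
Step 2: D -> fA => efA
Step 3: A -> dS => efdS
Step 4: S -> eD => efdeD
Step 5: D -> fA => efdefA
Step 6: A -> d => efdefd
Total derivation steps: 6

6


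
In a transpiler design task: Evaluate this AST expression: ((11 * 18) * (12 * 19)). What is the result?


Expression: ((11 * 18) * (12 * 19))
Evaluating step by step:
  11 * 18 = 198
  12 * 19 = 228
  198 * 228 = 45144
Result: 45144

45144


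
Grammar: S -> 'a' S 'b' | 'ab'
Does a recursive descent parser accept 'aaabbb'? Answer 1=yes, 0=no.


Grammar accepts strings of the form a^n b^n (n >= 1)
Word: 'aaabbb'
Counting: 3 a's and 3 b's
Check: 3 == 3? Yes
Derivation (S -> aSb applied 2 time(s), then S -> ab): S => aSb => aaSbb => aaabbb
Accepted

1


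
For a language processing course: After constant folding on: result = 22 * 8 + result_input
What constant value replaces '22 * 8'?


Identifying constant sub-expression:
  Original: result = 22 * 8 + result_input
  22 and 8 are both compile-time constants
  Evaluating: 22 * 8 = 176
  After folding: result = 176 + result_input

176


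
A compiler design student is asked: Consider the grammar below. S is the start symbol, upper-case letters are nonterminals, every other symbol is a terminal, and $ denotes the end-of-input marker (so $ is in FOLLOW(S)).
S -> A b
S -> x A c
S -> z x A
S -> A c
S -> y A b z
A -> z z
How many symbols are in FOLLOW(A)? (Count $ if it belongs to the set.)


S is the start symbol and does not occur in any rule body, so FOLLOW(S) = {$}.
Examining every occurrence of A in a rule body:
  S -> A b : A is followed by terminal 'b' -> add 'b'
  S -> x A c : A is followed by terminal 'c' -> add 'c'
  S -> z x A : A is at the right end -> add FOLLOW(S) = {$}
  S -> A c : A is followed by terminal 'c' -> add 'c' (already in the set)
  S -> y A b z : A is followed by terminal 'b' -> add 'b' (already in the set)
  A -> z z : A does not occur in the body -> contributes nothing
FOLLOW(A) = {b, c, $}
Count: 3

3


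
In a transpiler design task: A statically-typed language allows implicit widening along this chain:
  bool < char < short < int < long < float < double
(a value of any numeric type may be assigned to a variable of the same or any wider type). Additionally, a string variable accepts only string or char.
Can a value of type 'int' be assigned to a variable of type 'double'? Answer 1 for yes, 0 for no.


Target variable type: double
Source value type: int
Numeric ranks: int=3, double=6
Widening allowed iff rank(source) <= rank(target): 3 <= 6? Yes
Result: 1

1


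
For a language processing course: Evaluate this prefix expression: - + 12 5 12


Parsing prefix expression: - + 12 5 12
Step 1: Innermost operation '+ 12 5'
  12 + 5 = 17
Step 2: Outer operation '- [17] 12'
  17 - 12 = 5

5


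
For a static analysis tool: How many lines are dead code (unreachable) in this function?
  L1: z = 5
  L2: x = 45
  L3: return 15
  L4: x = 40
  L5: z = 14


Analyzing control flow:
  L1: reachable (before return)
  L2: reachable (before return)
  L3: reachable (return statement)
  L4: DEAD (after return at L3)
  L5: DEAD (after return at L3)
Return at L3, total lines = 5
Dead lines: L4 through L5
Count: 2

2


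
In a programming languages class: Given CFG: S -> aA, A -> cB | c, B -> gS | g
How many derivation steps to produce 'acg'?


Grammar: S -> aA, A -> cB | c, B -> gS | g
Deriving 'acg':
Step 1: S -> aA => aA
Step 2: A -> cB => acB
Step 3: B -> g => acg
Total derivation steps: 3

3


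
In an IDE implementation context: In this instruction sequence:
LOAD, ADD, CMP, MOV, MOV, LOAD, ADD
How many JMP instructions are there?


Scanning instruction sequence for JMP:
  Position 1: LOAD
  Position 2: ADD
  Position 3: CMP
  Position 4: MOV
  Position 5: MOV
  Position 6: LOAD
  Position 7: ADD
Matches at positions: []
Total JMP count: 0

0


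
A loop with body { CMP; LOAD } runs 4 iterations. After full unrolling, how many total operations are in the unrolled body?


Loop body operations: CMP, LOAD (2 ops per iteration)
Unrolling 4 iterations:
  Iteration 1: CMP, LOAD (2 ops)
  Iteration 2: CMP, LOAD (2 ops)
  Iteration 3: CMP, LOAD (2 ops)
  Iteration 4: CMP, LOAD (2 ops)
Total: 4 iterations * 2 ops/iter = 8 operations

8


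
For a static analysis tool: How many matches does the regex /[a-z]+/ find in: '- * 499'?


Pattern: /[a-z]+/ (identifiers)
Input: '- * 499'
Scanning for matches:
Total matches: 0

0


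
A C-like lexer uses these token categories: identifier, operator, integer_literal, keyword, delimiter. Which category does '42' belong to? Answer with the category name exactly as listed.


Token: '42'
Checking categories:
  identifier: no
  integer_literal: YES
  operator: no
  keyword: no
  delimiter: no
Category: integer_literal

integer_literal


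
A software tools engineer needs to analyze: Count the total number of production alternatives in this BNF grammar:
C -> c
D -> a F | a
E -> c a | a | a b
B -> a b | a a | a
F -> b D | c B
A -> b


Counting alternatives per rule:
  C: 1 alternative(s)
  D: 2 alternative(s)
  E: 3 alternative(s)
  B: 3 alternative(s)
  F: 2 alternative(s)
  A: 1 alternative(s)
Sum: 1 + 2 + 3 + 3 + 2 + 1 = 12

12


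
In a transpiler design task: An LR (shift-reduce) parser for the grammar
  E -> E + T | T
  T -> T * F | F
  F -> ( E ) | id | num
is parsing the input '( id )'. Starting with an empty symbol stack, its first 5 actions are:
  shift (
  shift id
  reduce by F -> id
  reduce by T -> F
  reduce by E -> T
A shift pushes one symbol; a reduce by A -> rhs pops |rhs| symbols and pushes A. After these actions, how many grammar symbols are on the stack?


Tracking the symbol stack through each action:
  Action 1: shift '(' : push -> stack = [(] (size 1)
  Action 2: shift 'id' : push -> stack = [(, id] (size 2)
  Action 3: reduce by F -> id : pop 1, push F -> stack = [(, F] (size 2)
  Action 4: reduce by T -> F : pop 1, push T -> stack = [(, T] (size 2)
  Action 5: reduce by E -> T : pop 1, push E -> stack = [(, E] (size 2)
Final stack size: 2

2


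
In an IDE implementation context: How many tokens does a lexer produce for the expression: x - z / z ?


Scanning 'x - z / z'
Token 1: 'x' -> identifier
Token 2: '-' -> operator
Token 3: 'z' -> identifier
Token 4: '/' -> operator
Token 5: 'z' -> identifier
Total tokens: 5

5


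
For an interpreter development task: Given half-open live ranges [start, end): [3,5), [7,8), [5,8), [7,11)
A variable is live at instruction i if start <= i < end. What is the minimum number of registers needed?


Live ranges:
  Var0: [3, 5)
  Var1: [7, 8)
  Var2: [5, 8)
  Var3: [7, 11)
Sweep-line events (position, delta, active):
  pos=3 start -> active=1
  pos=5 end -> active=0
  pos=5 start -> active=1
  pos=7 start -> active=2
  pos=7 start -> active=3
  pos=8 end -> active=2
  pos=8 end -> active=1
  pos=11 end -> active=0
Maximum simultaneous active: 3
Minimum registers needed: 3

3


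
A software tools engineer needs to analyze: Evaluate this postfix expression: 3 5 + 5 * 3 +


Processing tokens left to right:
Push 3, Push 5
Pop 3 and 5, compute 3 + 5 = 8, push 8
Push 5
Pop 8 and 5, compute 8 * 5 = 40, push 40
Push 3
Pop 40 and 3, compute 40 + 3 = 43, push 43
Stack result: 43

43


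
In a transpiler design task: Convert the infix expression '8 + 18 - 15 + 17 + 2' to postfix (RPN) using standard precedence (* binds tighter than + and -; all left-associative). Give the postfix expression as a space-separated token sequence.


Applying the shunting-yard algorithm:
  Operand 8 -> output
  Push '+' onto operator stack -> op-stack: [+]
  Operand 18 -> output
  See '-' (prec 1); top '+' (prec 1) >= it -> pop '+' to output
  Push '-' onto operator stack -> op-stack: [-]
  Operand 15 -> output
  See '+' (prec 1); top '-' (prec 1) >= it -> pop '-' to output
  Push '+' onto operator stack -> op-stack: [+]
  Operand 17 -> output
  See '+' (prec 1); top '+' (prec 1) >= it -> pop '+' to output
  Push '+' onto operator stack -> op-stack: [+]
  Operand 2 -> output
  End of input: pop '+' to output
Postfix result: 8 18 + 15 - 17 + 2 +

8 18 + 15 - 17 + 2 +


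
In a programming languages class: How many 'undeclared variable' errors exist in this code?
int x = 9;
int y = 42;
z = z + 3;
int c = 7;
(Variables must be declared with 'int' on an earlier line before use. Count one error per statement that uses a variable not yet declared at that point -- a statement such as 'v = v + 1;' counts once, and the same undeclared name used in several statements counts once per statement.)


Scanning code line by line:
  Line 1: declare 'x' -> declared = ['x']
  Line 2: declare 'y' -> declared = ['x', 'y']
  Line 3: use 'z' -> ERROR (undeclared)
  Line 4: declare 'c' -> declared = ['c', 'x', 'y']
Total undeclared variable errors: 1

1


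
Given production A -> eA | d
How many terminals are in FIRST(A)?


Production: A -> eA | d
Examining each alternative for leading terminals:
  A -> eA : first terminal = 'e'
  A -> d : first terminal = 'd'
FIRST(A) = {d, e}
Count: 2

2


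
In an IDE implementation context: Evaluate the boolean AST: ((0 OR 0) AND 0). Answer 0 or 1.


Step 1: Evaluate inner node
  0 OR 0 = 0
Step 2: Evaluate root node
  0 AND 0 = 0

0


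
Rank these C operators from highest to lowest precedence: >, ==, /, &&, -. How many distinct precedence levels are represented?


Looking up precedence for each operator:
  > -> precedence 4
  == -> precedence 3
  / -> precedence 6
  && -> precedence 2
  - -> precedence 5
Sorted highest to lowest: /, -, >, ==, &&
Distinct precedence values: [6, 5, 4, 3, 2]
Number of distinct levels: 5

5


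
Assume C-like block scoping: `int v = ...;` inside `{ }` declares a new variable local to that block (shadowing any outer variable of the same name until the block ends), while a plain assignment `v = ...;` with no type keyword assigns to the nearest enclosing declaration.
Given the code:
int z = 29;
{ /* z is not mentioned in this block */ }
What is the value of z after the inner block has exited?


Analyzing scoping rules:
Outer scope: declares z = 29
Inner block: z is neither redeclared nor assigned -> unchanged
After the block -> 29
Result: 29

29


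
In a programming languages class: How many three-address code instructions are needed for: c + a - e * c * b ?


Expression: c + a - e * c * b
Generating three-address code (respecting * over +/- precedence):
  Instruction 1: t1 = e * c
  Instruction 2: t2 = t1 * b
  Instruction 3: t3 = c + a
  Instruction 4: t4 = t3 - t2
Total instructions: 4

4


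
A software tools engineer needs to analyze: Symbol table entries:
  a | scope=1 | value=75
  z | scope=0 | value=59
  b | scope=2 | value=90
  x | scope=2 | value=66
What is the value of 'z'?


Searching symbol table for 'z':
  a | scope=1 | value=75
  z | scope=0 | value=59 <- MATCH
  b | scope=2 | value=90
  x | scope=2 | value=66
Found 'z' at scope 0 with value 59

59


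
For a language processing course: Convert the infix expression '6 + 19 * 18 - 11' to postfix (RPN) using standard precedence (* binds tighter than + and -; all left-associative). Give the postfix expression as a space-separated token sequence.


Applying the shunting-yard algorithm:
  Operand 6 -> output
  Push '+' onto operator stack -> op-stack: [+]
  Operand 19 -> output
  Push '*' onto operator stack -> op-stack: [+, *]
  Operand 18 -> output
  See '-' (prec 1); top '*' (prec 2) >= it -> pop '*' to output
  See '-' (prec 1); top '+' (prec 1) >= it -> pop '+' to output
  Push '-' onto operator stack -> op-stack: [-]
  Operand 11 -> output
  End of input: pop '-' to output
Postfix result: 6 19 18 * + 11 -

6 19 18 * + 11 -


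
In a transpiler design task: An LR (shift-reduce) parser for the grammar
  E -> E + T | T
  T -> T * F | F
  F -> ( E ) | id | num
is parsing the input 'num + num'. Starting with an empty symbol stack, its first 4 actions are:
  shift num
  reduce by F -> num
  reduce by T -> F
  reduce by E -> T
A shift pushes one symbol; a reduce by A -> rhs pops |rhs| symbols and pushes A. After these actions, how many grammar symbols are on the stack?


Tracking the symbol stack through each action:
  Action 1: shift 'num' : push -> stack = [num] (size 1)
  Action 2: reduce by F -> num : pop 1, push F -> stack = [F] (size 1)
  Action 3: reduce by T -> F : pop 1, push T -> stack = [T] (size 1)
  Action 4: reduce by E -> T : pop 1, push E -> stack = [E] (size 1)
Final stack size: 1

1


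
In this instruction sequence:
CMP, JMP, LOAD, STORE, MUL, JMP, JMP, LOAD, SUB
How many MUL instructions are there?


Scanning instruction sequence for MUL:
  Position 1: CMP
  Position 2: JMP
  Position 3: LOAD
  Position 4: STORE
  Position 5: MUL <- MATCH
  Position 6: JMP
  Position 7: JMP
  Position 8: LOAD
  Position 9: SUB
Matches at positions: [5]
Total MUL count: 1

1


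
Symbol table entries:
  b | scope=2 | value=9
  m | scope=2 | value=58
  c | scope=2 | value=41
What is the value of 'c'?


Searching symbol table for 'c':
  b | scope=2 | value=9
  m | scope=2 | value=58
  c | scope=2 | value=41 <- MATCH
Found 'c' at scope 2 with value 41

41


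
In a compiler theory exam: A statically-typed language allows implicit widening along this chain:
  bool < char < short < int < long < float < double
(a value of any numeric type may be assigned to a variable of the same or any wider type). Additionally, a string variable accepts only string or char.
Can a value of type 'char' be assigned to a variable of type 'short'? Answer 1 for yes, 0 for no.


Target variable type: short
Source value type: char
Numeric ranks: char=1, short=2
Widening allowed iff rank(source) <= rank(target): 1 <= 2? Yes
Result: 1

1


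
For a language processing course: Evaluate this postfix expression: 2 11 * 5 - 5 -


Processing tokens left to right:
Push 2, Push 11
Pop 2 and 11, compute 2 * 11 = 22, push 22
Push 5
Pop 22 and 5, compute 22 - 5 = 17, push 17
Push 5
Pop 17 and 5, compute 17 - 5 = 12, push 12
Stack result: 12

12


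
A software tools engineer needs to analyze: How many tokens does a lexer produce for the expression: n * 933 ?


Scanning 'n * 933'
Token 1: 'n' -> identifier
Token 2: '*' -> operator
Token 3: '933' -> integer_literal
Total tokens: 3

3


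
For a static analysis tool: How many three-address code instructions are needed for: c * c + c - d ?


Expression: c * c + c - d
Generating three-address code (respecting * over +/- precedence):
  Instruction 1: t1 = c * c
  Instruction 2: t2 = t1 + c
  Instruction 3: t3 = t2 - d
Total instructions: 3

3


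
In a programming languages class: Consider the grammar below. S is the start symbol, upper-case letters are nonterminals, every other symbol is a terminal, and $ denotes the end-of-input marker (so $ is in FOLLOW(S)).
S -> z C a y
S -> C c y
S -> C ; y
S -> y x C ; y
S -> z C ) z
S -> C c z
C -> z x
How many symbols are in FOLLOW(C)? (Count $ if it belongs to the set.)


S is the start symbol and does not occur in any rule body, so FOLLOW(S) = {$}.
Examining every occurrence of C in a rule body:
  S -> z C a y : C is followed by terminal 'a' -> add 'a'
  S -> C c y : C is followed by terminal 'c' -> add 'c'
  S -> C ; y : C is followed by terminal ';' -> add ';'
  S -> y x C ; y : C is followed by terminal ';' -> add ';' (already in the set)
  S -> z C ) z : C is followed by terminal ')' -> add ')'
  S -> C c z : C is followed by terminal 'c' -> add 'c' (already in the set)
  C -> z x : C does not occur in the body -> contributes nothing
FOLLOW(C) = {), ;, a, c}
Count: 4

4


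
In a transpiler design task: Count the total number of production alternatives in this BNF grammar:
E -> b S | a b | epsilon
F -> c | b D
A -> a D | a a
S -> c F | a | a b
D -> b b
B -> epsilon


Counting alternatives per rule:
  E: 3 alternative(s)
  F: 2 alternative(s)
  A: 2 alternative(s)
  S: 3 alternative(s)
  D: 1 alternative(s)
  B: 1 alternative(s)
Sum: 3 + 2 + 2 + 3 + 1 + 1 = 12

12


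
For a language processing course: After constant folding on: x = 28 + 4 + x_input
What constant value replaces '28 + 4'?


Identifying constant sub-expression:
  Original: x = 28 + 4 + x_input
  28 and 4 are both compile-time constants
  Evaluating: 28 + 4 = 32
  After folding: x = 32 + x_input

32


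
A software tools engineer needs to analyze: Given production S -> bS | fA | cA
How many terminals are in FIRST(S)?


Production: S -> bS | fA | cA
Examining each alternative for leading terminals:
  S -> bS : first terminal = 'b'
  S -> fA : first terminal = 'f'
  S -> cA : first terminal = 'c'
FIRST(S) = {b, c, f}
Count: 3

3


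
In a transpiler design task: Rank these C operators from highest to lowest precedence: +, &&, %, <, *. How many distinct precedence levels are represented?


Looking up precedence for each operator:
  + -> precedence 5
  && -> precedence 2
  % -> precedence 6
  < -> precedence 4
  * -> precedence 6
Sorted highest to lowest: %, *, +, <, &&
Distinct precedence values: [6, 5, 4, 2]
Number of distinct levels: 4

4


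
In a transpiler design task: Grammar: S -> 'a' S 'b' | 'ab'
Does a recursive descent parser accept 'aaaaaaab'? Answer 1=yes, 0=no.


Grammar accepts strings of the form a^n b^n (n >= 1)
Word: 'aaaaaaab'
Counting: 7 a's and 1 b's
Check: 7 == 1? No
Mismatch: a-count != b-count
Rejected

0


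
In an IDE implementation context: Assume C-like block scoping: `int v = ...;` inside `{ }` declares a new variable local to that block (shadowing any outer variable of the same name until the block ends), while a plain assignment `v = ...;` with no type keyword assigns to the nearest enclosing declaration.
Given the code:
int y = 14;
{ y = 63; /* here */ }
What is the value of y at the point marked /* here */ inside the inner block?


Analyzing scoping rules:
Outer scope: declares y = 14
Inner block: 'y = 63;' has no type keyword, so it is an assignment to the outer y (no shadowing)
Inside the block, after the assignment -> 63
Result: 63

63


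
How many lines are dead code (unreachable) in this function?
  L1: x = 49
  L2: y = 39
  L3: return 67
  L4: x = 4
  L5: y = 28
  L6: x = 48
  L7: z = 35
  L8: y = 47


Analyzing control flow:
  L1: reachable (before return)
  L2: reachable (before return)
  L3: reachable (return statement)
  L4: DEAD (after return at L3)
  L5: DEAD (after return at L3)
  L6: DEAD (after return at L3)
  L7: DEAD (after return at L3)
  L8: DEAD (after return at L3)
Return at L3, total lines = 8
Dead lines: L4 through L8
Count: 5

5


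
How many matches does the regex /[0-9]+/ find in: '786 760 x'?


Pattern: /[0-9]+/ (int literals)
Input: '786 760 x'
Scanning for matches:
  Match 1: '786'
  Match 2: '760'
Total matches: 2

2


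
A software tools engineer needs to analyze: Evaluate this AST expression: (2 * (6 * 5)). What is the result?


Expression: (2 * (6 * 5))
Evaluating step by step:
  6 * 5 = 30
  2 * 30 = 60
Result: 60

60


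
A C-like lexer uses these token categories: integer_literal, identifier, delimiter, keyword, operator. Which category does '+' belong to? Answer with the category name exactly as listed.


Token: '+'
Checking categories:
  identifier: no
  integer_literal: no
  operator: YES
  keyword: no
  delimiter: no
Category: operator

operator


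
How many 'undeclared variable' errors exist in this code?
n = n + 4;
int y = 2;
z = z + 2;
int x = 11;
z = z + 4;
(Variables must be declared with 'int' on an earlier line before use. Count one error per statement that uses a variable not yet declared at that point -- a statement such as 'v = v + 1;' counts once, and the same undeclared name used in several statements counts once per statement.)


Scanning code line by line:
  Line 1: use 'n' -> ERROR (undeclared)
  Line 2: declare 'y' -> declared = ['y']
  Line 3: use 'z' -> ERROR (undeclared)
  Line 4: declare 'x' -> declared = ['x', 'y']
  Line 5: use 'z' -> ERROR (undeclared)
Total undeclared variable errors: 3

3


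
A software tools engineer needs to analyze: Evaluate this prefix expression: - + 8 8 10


Parsing prefix expression: - + 8 8 10
Step 1: Innermost operation '+ 8 8'
  8 + 8 = 16
Step 2: Outer operation '- [16] 10'
  16 - 10 = 6

6


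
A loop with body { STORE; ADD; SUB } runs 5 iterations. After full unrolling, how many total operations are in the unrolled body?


Loop body operations: STORE, ADD, SUB (3 ops per iteration)
Unrolling 5 iterations:
  Iteration 1: STORE, ADD, SUB (3 ops)
  Iteration 2: STORE, ADD, SUB (3 ops)
  Iteration 3: STORE, ADD, SUB (3 ops)
  Iteration 4: STORE, ADD, SUB (3 ops)
  Iteration 5: STORE, ADD, SUB (3 ops)
Total: 5 iterations * 3 ops/iter = 15 operations

15


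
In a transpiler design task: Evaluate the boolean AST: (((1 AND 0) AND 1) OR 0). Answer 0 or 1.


Step 1: Evaluate inner node
  1 AND 0 = 0
Step 2: Evaluate next node
  0 AND 1 = 0
Step 3: Evaluate root node
  0 OR 0 = 0

0


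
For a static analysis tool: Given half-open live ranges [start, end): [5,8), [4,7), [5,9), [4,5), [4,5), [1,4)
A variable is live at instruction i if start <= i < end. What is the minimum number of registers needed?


Live ranges:
  Var0: [5, 8)
  Var1: [4, 7)
  Var2: [5, 9)
  Var3: [4, 5)
  Var4: [4, 5)
  Var5: [1, 4)
Sweep-line events (position, delta, active):
  pos=1 start -> active=1
  pos=4 end -> active=0
  pos=4 start -> active=1
  pos=4 start -> active=2
  pos=4 start -> active=3
  pos=5 end -> active=2
  pos=5 end -> active=1
  pos=5 start -> active=2
  pos=5 start -> active=3
  pos=7 end -> active=2
  pos=8 end -> active=1
  pos=9 end -> active=0
Maximum simultaneous active: 3
Minimum registers needed: 3

3


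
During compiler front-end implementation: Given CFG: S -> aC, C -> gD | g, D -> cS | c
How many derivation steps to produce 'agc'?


Grammar: S -> aC, C -> gD | g, D -> cS | c
Deriving 'agc':
Step 1: S -> aC => aC
Step 2: C -> gD => agD
Step 3: D -> c => agc
Total derivation steps: 3

3


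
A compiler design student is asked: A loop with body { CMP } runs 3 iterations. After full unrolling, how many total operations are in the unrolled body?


Loop body operations: CMP (1 op per iteration)
Unrolling 3 iterations:
  Iteration 1: CMP (1 ops)
  Iteration 2: CMP (1 ops)
  Iteration 3: CMP (1 ops)
Total: 3 iterations * 1 ops/iter = 3 operations

3


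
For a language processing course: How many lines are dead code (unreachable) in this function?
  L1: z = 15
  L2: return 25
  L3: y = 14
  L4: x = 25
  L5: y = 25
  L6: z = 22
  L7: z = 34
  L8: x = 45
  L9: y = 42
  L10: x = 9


Analyzing control flow:
  L1: reachable (before return)
  L2: reachable (return statement)
  L3: DEAD (after return at L2)
  L4: DEAD (after return at L2)
  L5: DEAD (after return at L2)
  L6: DEAD (after return at L2)
  L7: DEAD (after return at L2)
  L8: DEAD (after return at L2)
  L9: DEAD (after return at L2)
  L10: DEAD (after return at L2)
Return at L2, total lines = 10
Dead lines: L3 through L10
Count: 8

8


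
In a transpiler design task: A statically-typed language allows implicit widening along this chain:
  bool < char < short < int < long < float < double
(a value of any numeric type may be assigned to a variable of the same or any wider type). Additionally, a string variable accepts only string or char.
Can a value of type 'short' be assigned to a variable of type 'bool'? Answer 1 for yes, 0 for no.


Target variable type: bool
Source value type: short
Numeric ranks: short=2, bool=0
Widening allowed iff rank(source) <= rank(target): 2 <= 0? No
Result: 0

0


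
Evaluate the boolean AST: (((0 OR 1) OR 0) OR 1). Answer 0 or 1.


Step 1: Evaluate inner node
  0 OR 1 = 1
Step 2: Evaluate next node
  1 OR 0 = 1
Step 3: Evaluate root node
  1 OR 1 = 1

1


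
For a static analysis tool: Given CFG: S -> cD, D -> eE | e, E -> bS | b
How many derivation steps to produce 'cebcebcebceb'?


Grammar: S -> cD, D -> eE | e, E -> bS | b
Deriving 'cebcebcebceb':
Step 1: S -> cD => cD
Step 2: D -> eE => ceE
Step 3: E -> bS => cebS
Step 4: S -> cD => cebcD
Step 5: D -> eE => cebceE
Step 6: E -> bS => cebcebS
Step 7: S -> cD => cebcebcD
Step 8: D -> eE => cebcebceE
Step 9: E -> bS => cebcebcebS
Step 10: S -> cD => cebcebcebcD
Step 11: D -> eE => cebcebcebceE
Step 12: E -> b => cebcebcebceb
Total derivation steps: 12

12


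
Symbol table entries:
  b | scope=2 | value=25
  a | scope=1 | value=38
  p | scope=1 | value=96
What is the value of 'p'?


Searching symbol table for 'p':
  b | scope=2 | value=25
  a | scope=1 | value=38
  p | scope=1 | value=96 <- MATCH
Found 'p' at scope 1 with value 96

96


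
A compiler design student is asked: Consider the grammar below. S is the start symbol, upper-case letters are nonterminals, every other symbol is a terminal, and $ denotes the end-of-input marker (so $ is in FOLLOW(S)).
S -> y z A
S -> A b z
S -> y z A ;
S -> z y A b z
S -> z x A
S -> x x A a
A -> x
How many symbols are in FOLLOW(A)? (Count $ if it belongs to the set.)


S is the start symbol and does not occur in any rule body, so FOLLOW(S) = {$}.
Examining every occurrence of A in a rule body:
  S -> y z A : A is at the right end -> add FOLLOW(S) = {$}
  S -> A b z : A is followed by terminal 'b' -> add 'b'
  S -> y z A ; : A is followed by terminal ';' -> add ';'
  S -> z y A b z : A is followed by terminal 'b' -> add 'b' (already in the set)
  S -> z x A : A is at the right end -> add FOLLOW(S) = {$} (already in the set)
  S -> x x A a : A is followed by terminal 'a' -> add 'a'
  A -> x : A does not occur in the body -> contributes nothing
FOLLOW(A) = {;, a, b, $}
Count: 4

4


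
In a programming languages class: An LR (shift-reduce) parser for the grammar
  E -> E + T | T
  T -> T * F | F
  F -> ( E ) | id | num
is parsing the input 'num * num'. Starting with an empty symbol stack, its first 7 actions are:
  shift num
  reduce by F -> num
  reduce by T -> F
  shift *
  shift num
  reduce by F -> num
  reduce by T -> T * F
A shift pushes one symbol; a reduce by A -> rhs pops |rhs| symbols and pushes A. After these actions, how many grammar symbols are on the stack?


Tracking the symbol stack through each action:
  Action 1: shift 'num' : push -> stack = [num] (size 1)
  Action 2: reduce by F -> num : pop 1, push F -> stack = [F] (size 1)
  Action 3: reduce by T -> F : pop 1, push T -> stack = [T] (size 1)
  Action 4: shift '*' : push -> stack = [T, *] (size 2)
  Action 5: shift 'num' : push -> stack = [T, *, num] (size 3)
  Action 6: reduce by F -> num : pop 1, push F -> stack = [T, *, F] (size 3)
  Action 7: reduce by T -> T * F : pop 3, push T -> stack = [T] (size 1)
Final stack size: 1

1


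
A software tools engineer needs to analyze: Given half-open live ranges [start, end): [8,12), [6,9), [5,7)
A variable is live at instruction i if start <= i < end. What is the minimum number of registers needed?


Live ranges:
  Var0: [8, 12)
  Var1: [6, 9)
  Var2: [5, 7)
Sweep-line events (position, delta, active):
  pos=5 start -> active=1
  pos=6 start -> active=2
  pos=7 end -> active=1
  pos=8 start -> active=2
  pos=9 end -> active=1
  pos=12 end -> active=0
Maximum simultaneous active: 2
Minimum registers needed: 2

2


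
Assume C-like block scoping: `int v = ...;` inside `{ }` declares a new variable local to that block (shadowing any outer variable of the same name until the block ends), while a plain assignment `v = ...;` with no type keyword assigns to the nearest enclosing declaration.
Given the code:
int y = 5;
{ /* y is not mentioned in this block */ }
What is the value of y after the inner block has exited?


Analyzing scoping rules:
Outer scope: declares y = 5
Inner block: y is neither redeclared nor assigned -> unchanged
After the block -> 5
Result: 5

5


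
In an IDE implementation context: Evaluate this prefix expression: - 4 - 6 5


Parsing prefix expression: - 4 - 6 5
Step 1: Innermost operation '- 6 5'
  6 - 5 = 1
Step 2: Outer operation '- 4 [1]'
  4 - 1 = 3

3


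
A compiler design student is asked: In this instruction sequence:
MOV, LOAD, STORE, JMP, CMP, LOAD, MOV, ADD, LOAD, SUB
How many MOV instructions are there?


Scanning instruction sequence for MOV:
  Position 1: MOV <- MATCH
  Position 2: LOAD
  Position 3: STORE
  Position 4: JMP
  Position 5: CMP
  Position 6: LOAD
  Position 7: MOV <- MATCH
  Position 8: ADD
  Position 9: LOAD
  Position 10: SUB
Matches at positions: [1, 7]
Total MOV count: 2

2


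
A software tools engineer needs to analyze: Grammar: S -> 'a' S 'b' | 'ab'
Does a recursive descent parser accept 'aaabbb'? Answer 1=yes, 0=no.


Grammar accepts strings of the form a^n b^n (n >= 1)
Word: 'aaabbb'
Counting: 3 a's and 3 b's
Check: 3 == 3? Yes
Derivation (S -> aSb applied 2 time(s), then S -> ab): S => aSb => aaSbb => aaabbb
Accepted

1


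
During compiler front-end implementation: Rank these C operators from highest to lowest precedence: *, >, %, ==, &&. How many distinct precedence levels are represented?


Looking up precedence for each operator:
  * -> precedence 6
  > -> precedence 4
  % -> precedence 6
  == -> precedence 3
  && -> precedence 2
Sorted highest to lowest: *, %, >, ==, &&
Distinct precedence values: [6, 4, 3, 2]
Number of distinct levels: 4

4


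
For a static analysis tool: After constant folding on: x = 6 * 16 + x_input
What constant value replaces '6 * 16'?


Identifying constant sub-expression:
  Original: x = 6 * 16 + x_input
  6 and 16 are both compile-time constants
  Evaluating: 6 * 16 = 96
  After folding: x = 96 + x_input

96


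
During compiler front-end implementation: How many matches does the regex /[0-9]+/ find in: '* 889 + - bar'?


Pattern: /[0-9]+/ (int literals)
Input: '* 889 + - bar'
Scanning for matches:
  Match 1: '889'
Total matches: 1

1


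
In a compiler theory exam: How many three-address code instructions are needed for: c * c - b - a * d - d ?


Expression: c * c - b - a * d - d
Generating three-address code (respecting * over +/- precedence):
  Instruction 1: t1 = c * c
  Instruction 2: t2 = a * d
  Instruction 3: t3 = t1 - b
  Instruction 4: t4 = t3 - t2
  Instruction 5: t5 = t4 - d
Total instructions: 5

5
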